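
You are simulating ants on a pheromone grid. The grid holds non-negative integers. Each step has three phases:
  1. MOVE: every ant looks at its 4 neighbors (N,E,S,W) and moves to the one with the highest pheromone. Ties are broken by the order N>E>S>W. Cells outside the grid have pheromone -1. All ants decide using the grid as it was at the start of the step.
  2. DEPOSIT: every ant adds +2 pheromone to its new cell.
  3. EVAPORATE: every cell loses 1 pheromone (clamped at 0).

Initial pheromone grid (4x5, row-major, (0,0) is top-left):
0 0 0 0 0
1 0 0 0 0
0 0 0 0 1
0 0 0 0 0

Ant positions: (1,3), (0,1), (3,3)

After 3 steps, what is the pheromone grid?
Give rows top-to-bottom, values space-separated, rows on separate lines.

After step 1: ants at (0,3),(0,2),(2,3)
  0 0 1 1 0
  0 0 0 0 0
  0 0 0 1 0
  0 0 0 0 0
After step 2: ants at (0,2),(0,3),(1,3)
  0 0 2 2 0
  0 0 0 1 0
  0 0 0 0 0
  0 0 0 0 0
After step 3: ants at (0,3),(0,2),(0,3)
  0 0 3 5 0
  0 0 0 0 0
  0 0 0 0 0
  0 0 0 0 0

0 0 3 5 0
0 0 0 0 0
0 0 0 0 0
0 0 0 0 0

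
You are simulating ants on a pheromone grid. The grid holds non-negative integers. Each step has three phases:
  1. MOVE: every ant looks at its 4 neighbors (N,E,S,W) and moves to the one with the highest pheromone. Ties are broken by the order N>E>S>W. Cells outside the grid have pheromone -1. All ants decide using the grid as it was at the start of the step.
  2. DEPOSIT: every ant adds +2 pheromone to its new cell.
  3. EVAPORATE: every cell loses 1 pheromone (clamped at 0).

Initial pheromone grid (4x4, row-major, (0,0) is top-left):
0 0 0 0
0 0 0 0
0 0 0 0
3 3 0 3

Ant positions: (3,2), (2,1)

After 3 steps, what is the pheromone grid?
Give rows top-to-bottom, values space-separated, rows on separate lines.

After step 1: ants at (3,3),(3,1)
  0 0 0 0
  0 0 0 0
  0 0 0 0
  2 4 0 4
After step 2: ants at (2,3),(3,0)
  0 0 0 0
  0 0 0 0
  0 0 0 1
  3 3 0 3
After step 3: ants at (3,3),(3,1)
  0 0 0 0
  0 0 0 0
  0 0 0 0
  2 4 0 4

0 0 0 0
0 0 0 0
0 0 0 0
2 4 0 4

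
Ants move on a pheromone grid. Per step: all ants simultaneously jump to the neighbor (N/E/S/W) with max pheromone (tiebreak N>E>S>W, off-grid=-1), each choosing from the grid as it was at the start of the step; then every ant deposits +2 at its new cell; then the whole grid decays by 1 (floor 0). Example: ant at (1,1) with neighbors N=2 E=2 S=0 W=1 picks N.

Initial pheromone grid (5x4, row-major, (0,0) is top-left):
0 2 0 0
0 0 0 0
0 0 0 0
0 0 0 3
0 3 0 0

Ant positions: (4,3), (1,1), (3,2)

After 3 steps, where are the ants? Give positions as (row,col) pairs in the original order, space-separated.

Step 1: ant0:(4,3)->N->(3,3) | ant1:(1,1)->N->(0,1) | ant2:(3,2)->E->(3,3)
  grid max=6 at (3,3)
Step 2: ant0:(3,3)->N->(2,3) | ant1:(0,1)->E->(0,2) | ant2:(3,3)->N->(2,3)
  grid max=5 at (3,3)
Step 3: ant0:(2,3)->S->(3,3) | ant1:(0,2)->W->(0,1) | ant2:(2,3)->S->(3,3)
  grid max=8 at (3,3)

(3,3) (0,1) (3,3)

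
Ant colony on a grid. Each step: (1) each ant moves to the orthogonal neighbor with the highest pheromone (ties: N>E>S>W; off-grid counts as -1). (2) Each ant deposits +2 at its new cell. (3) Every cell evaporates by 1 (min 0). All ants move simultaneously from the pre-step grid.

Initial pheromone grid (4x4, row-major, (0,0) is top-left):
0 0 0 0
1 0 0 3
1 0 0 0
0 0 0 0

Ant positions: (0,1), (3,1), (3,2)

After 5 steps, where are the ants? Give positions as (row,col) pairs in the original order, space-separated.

Step 1: ant0:(0,1)->E->(0,2) | ant1:(3,1)->N->(2,1) | ant2:(3,2)->N->(2,2)
  grid max=2 at (1,3)
Step 2: ant0:(0,2)->E->(0,3) | ant1:(2,1)->E->(2,2) | ant2:(2,2)->W->(2,1)
  grid max=2 at (2,1)
Step 3: ant0:(0,3)->S->(1,3) | ant1:(2,2)->W->(2,1) | ant2:(2,1)->E->(2,2)
  grid max=3 at (2,1)
Step 4: ant0:(1,3)->N->(0,3) | ant1:(2,1)->E->(2,2) | ant2:(2,2)->W->(2,1)
  grid max=4 at (2,1)
Step 5: ant0:(0,3)->S->(1,3) | ant1:(2,2)->W->(2,1) | ant2:(2,1)->E->(2,2)
  grid max=5 at (2,1)

(1,3) (2,1) (2,2)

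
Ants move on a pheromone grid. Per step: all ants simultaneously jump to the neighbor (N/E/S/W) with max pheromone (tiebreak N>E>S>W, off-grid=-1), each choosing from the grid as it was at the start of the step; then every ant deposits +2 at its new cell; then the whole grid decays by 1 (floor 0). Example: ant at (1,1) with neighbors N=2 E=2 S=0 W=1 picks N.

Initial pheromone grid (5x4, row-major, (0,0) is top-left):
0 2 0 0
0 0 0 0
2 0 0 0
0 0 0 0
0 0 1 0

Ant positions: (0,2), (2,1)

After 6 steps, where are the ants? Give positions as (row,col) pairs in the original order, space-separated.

Step 1: ant0:(0,2)->W->(0,1) | ant1:(2,1)->W->(2,0)
  grid max=3 at (0,1)
Step 2: ant0:(0,1)->E->(0,2) | ant1:(2,0)->N->(1,0)
  grid max=2 at (0,1)
Step 3: ant0:(0,2)->W->(0,1) | ant1:(1,0)->S->(2,0)
  grid max=3 at (0,1)
Step 4: ant0:(0,1)->E->(0,2) | ant1:(2,0)->N->(1,0)
  grid max=2 at (0,1)
Step 5: ant0:(0,2)->W->(0,1) | ant1:(1,0)->S->(2,0)
  grid max=3 at (0,1)
Step 6: ant0:(0,1)->E->(0,2) | ant1:(2,0)->N->(1,0)
  grid max=2 at (0,1)

(0,2) (1,0)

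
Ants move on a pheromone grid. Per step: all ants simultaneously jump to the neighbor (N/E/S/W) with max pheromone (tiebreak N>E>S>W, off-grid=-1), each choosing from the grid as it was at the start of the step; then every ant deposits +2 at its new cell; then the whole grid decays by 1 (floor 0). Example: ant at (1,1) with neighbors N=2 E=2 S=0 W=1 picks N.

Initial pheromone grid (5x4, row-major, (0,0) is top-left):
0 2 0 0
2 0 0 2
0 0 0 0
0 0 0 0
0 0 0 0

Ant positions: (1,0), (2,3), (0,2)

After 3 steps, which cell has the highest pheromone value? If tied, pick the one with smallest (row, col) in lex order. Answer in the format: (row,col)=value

Step 1: ant0:(1,0)->N->(0,0) | ant1:(2,3)->N->(1,3) | ant2:(0,2)->W->(0,1)
  grid max=3 at (0,1)
Step 2: ant0:(0,0)->E->(0,1) | ant1:(1,3)->N->(0,3) | ant2:(0,1)->W->(0,0)
  grid max=4 at (0,1)
Step 3: ant0:(0,1)->W->(0,0) | ant1:(0,3)->S->(1,3) | ant2:(0,0)->E->(0,1)
  grid max=5 at (0,1)
Final grid:
  3 5 0 0
  0 0 0 3
  0 0 0 0
  0 0 0 0
  0 0 0 0
Max pheromone 5 at (0,1)

Answer: (0,1)=5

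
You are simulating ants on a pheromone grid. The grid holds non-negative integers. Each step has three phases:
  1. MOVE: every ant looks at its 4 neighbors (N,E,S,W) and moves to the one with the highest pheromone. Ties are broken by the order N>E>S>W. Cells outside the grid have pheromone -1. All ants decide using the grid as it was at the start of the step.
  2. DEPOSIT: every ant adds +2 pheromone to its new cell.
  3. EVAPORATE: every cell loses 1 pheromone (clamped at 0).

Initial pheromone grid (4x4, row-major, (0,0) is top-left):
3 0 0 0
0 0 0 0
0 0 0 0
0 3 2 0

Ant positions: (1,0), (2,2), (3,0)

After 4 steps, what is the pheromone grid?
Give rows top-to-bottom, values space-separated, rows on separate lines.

After step 1: ants at (0,0),(3,2),(3,1)
  4 0 0 0
  0 0 0 0
  0 0 0 0
  0 4 3 0
After step 2: ants at (0,1),(3,1),(3,2)
  3 1 0 0
  0 0 0 0
  0 0 0 0
  0 5 4 0
After step 3: ants at (0,0),(3,2),(3,1)
  4 0 0 0
  0 0 0 0
  0 0 0 0
  0 6 5 0
After step 4: ants at (0,1),(3,1),(3,2)
  3 1 0 0
  0 0 0 0
  0 0 0 0
  0 7 6 0

3 1 0 0
0 0 0 0
0 0 0 0
0 7 6 0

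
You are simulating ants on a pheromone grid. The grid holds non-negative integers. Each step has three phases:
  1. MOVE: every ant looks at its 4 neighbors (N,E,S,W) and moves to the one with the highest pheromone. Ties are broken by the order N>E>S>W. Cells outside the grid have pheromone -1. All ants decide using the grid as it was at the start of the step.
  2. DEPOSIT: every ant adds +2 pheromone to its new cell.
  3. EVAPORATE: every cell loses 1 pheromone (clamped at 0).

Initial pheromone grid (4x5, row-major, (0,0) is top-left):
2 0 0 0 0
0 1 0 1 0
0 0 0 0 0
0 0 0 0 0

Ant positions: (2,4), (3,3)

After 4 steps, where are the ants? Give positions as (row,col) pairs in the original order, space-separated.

Step 1: ant0:(2,4)->N->(1,4) | ant1:(3,3)->N->(2,3)
  grid max=1 at (0,0)
Step 2: ant0:(1,4)->N->(0,4) | ant1:(2,3)->N->(1,3)
  grid max=1 at (0,4)
Step 3: ant0:(0,4)->S->(1,4) | ant1:(1,3)->N->(0,3)
  grid max=1 at (0,3)
Step 4: ant0:(1,4)->N->(0,4) | ant1:(0,3)->E->(0,4)
  grid max=3 at (0,4)

(0,4) (0,4)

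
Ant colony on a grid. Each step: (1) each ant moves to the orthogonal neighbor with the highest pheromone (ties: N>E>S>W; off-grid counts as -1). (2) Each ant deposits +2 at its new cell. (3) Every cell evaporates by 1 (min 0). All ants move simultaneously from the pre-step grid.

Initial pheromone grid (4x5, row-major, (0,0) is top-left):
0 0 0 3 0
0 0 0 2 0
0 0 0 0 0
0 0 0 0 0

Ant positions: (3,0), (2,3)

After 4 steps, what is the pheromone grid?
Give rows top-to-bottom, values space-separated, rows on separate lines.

After step 1: ants at (2,0),(1,3)
  0 0 0 2 0
  0 0 0 3 0
  1 0 0 0 0
  0 0 0 0 0
After step 2: ants at (1,0),(0,3)
  0 0 0 3 0
  1 0 0 2 0
  0 0 0 0 0
  0 0 0 0 0
After step 3: ants at (0,0),(1,3)
  1 0 0 2 0
  0 0 0 3 0
  0 0 0 0 0
  0 0 0 0 0
After step 4: ants at (0,1),(0,3)
  0 1 0 3 0
  0 0 0 2 0
  0 0 0 0 0
  0 0 0 0 0

0 1 0 3 0
0 0 0 2 0
0 0 0 0 0
0 0 0 0 0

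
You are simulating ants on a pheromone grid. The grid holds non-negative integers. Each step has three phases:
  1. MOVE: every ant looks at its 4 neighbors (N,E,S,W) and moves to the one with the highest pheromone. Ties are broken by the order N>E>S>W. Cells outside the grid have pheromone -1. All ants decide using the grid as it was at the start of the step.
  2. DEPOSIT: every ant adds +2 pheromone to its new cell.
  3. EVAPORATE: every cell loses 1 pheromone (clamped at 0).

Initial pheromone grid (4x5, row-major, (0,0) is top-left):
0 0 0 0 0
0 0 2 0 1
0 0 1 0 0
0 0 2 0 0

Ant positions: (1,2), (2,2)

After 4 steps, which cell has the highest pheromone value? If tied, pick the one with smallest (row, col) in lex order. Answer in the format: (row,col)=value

Answer: (1,2)=6

Derivation:
Step 1: ant0:(1,2)->S->(2,2) | ant1:(2,2)->N->(1,2)
  grid max=3 at (1,2)
Step 2: ant0:(2,2)->N->(1,2) | ant1:(1,2)->S->(2,2)
  grid max=4 at (1,2)
Step 3: ant0:(1,2)->S->(2,2) | ant1:(2,2)->N->(1,2)
  grid max=5 at (1,2)
Step 4: ant0:(2,2)->N->(1,2) | ant1:(1,2)->S->(2,2)
  grid max=6 at (1,2)
Final grid:
  0 0 0 0 0
  0 0 6 0 0
  0 0 5 0 0
  0 0 0 0 0
Max pheromone 6 at (1,2)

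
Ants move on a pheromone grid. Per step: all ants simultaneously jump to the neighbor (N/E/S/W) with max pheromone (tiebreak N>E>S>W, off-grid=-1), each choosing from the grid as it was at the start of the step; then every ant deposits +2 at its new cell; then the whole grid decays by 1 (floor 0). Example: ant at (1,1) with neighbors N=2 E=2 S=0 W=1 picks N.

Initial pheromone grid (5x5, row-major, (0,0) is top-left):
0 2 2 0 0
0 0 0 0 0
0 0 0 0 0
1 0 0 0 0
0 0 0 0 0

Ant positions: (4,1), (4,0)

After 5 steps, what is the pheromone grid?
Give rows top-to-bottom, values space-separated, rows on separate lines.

After step 1: ants at (3,1),(3,0)
  0 1 1 0 0
  0 0 0 0 0
  0 0 0 0 0
  2 1 0 0 0
  0 0 0 0 0
After step 2: ants at (3,0),(3,1)
  0 0 0 0 0
  0 0 0 0 0
  0 0 0 0 0
  3 2 0 0 0
  0 0 0 0 0
After step 3: ants at (3,1),(3,0)
  0 0 0 0 0
  0 0 0 0 0
  0 0 0 0 0
  4 3 0 0 0
  0 0 0 0 0
After step 4: ants at (3,0),(3,1)
  0 0 0 0 0
  0 0 0 0 0
  0 0 0 0 0
  5 4 0 0 0
  0 0 0 0 0
After step 5: ants at (3,1),(3,0)
  0 0 0 0 0
  0 0 0 0 0
  0 0 0 0 0
  6 5 0 0 0
  0 0 0 0 0

0 0 0 0 0
0 0 0 0 0
0 0 0 0 0
6 5 0 0 0
0 0 0 0 0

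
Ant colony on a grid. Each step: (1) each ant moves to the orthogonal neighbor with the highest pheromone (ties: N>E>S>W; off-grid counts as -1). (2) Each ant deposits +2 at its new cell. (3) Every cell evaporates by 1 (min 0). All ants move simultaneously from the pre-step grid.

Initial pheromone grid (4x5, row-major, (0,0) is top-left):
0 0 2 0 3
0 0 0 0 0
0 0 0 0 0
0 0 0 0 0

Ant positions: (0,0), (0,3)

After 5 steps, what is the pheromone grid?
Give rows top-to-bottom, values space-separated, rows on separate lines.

After step 1: ants at (0,1),(0,4)
  0 1 1 0 4
  0 0 0 0 0
  0 0 0 0 0
  0 0 0 0 0
After step 2: ants at (0,2),(1,4)
  0 0 2 0 3
  0 0 0 0 1
  0 0 0 0 0
  0 0 0 0 0
After step 3: ants at (0,3),(0,4)
  0 0 1 1 4
  0 0 0 0 0
  0 0 0 0 0
  0 0 0 0 0
After step 4: ants at (0,4),(0,3)
  0 0 0 2 5
  0 0 0 0 0
  0 0 0 0 0
  0 0 0 0 0
After step 5: ants at (0,3),(0,4)
  0 0 0 3 6
  0 0 0 0 0
  0 0 0 0 0
  0 0 0 0 0

0 0 0 3 6
0 0 0 0 0
0 0 0 0 0
0 0 0 0 0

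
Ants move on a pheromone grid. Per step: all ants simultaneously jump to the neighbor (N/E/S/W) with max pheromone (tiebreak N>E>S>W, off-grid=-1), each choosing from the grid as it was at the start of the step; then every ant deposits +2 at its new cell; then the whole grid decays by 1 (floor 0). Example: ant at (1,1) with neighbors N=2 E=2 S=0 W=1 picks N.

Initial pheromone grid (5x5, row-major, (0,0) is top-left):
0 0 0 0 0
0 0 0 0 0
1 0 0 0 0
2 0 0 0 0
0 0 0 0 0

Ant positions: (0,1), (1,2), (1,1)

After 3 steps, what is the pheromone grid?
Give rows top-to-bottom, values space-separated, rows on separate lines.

After step 1: ants at (0,2),(0,2),(0,1)
  0 1 3 0 0
  0 0 0 0 0
  0 0 0 0 0
  1 0 0 0 0
  0 0 0 0 0
After step 2: ants at (0,1),(0,1),(0,2)
  0 4 4 0 0
  0 0 0 0 0
  0 0 0 0 0
  0 0 0 0 0
  0 0 0 0 0
After step 3: ants at (0,2),(0,2),(0,1)
  0 5 7 0 0
  0 0 0 0 0
  0 0 0 0 0
  0 0 0 0 0
  0 0 0 0 0

0 5 7 0 0
0 0 0 0 0
0 0 0 0 0
0 0 0 0 0
0 0 0 0 0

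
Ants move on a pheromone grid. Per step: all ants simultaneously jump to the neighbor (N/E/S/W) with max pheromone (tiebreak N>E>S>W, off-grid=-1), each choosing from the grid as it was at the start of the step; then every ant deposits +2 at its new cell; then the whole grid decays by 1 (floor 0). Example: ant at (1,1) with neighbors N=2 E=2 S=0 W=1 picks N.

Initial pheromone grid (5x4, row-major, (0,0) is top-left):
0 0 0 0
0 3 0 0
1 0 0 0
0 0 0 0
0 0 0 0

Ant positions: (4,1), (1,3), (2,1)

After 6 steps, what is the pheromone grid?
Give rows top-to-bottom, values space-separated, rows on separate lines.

After step 1: ants at (3,1),(0,3),(1,1)
  0 0 0 1
  0 4 0 0
  0 0 0 0
  0 1 0 0
  0 0 0 0
After step 2: ants at (2,1),(1,3),(0,1)
  0 1 0 0
  0 3 0 1
  0 1 0 0
  0 0 0 0
  0 0 0 0
After step 3: ants at (1,1),(0,3),(1,1)
  0 0 0 1
  0 6 0 0
  0 0 0 0
  0 0 0 0
  0 0 0 0
After step 4: ants at (0,1),(1,3),(0,1)
  0 3 0 0
  0 5 0 1
  0 0 0 0
  0 0 0 0
  0 0 0 0
After step 5: ants at (1,1),(0,3),(1,1)
  0 2 0 1
  0 8 0 0
  0 0 0 0
  0 0 0 0
  0 0 0 0
After step 6: ants at (0,1),(1,3),(0,1)
  0 5 0 0
  0 7 0 1
  0 0 0 0
  0 0 0 0
  0 0 0 0

0 5 0 0
0 7 0 1
0 0 0 0
0 0 0 0
0 0 0 0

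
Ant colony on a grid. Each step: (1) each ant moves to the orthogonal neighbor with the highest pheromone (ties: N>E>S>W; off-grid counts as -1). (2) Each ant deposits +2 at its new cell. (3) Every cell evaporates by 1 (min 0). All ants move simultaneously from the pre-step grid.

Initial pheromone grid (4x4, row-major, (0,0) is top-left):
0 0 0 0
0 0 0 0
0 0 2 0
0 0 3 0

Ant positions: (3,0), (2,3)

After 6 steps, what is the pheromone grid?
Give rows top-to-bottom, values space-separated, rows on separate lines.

After step 1: ants at (2,0),(2,2)
  0 0 0 0
  0 0 0 0
  1 0 3 0
  0 0 2 0
After step 2: ants at (1,0),(3,2)
  0 0 0 0
  1 0 0 0
  0 0 2 0
  0 0 3 0
After step 3: ants at (0,0),(2,2)
  1 0 0 0
  0 0 0 0
  0 0 3 0
  0 0 2 0
After step 4: ants at (0,1),(3,2)
  0 1 0 0
  0 0 0 0
  0 0 2 0
  0 0 3 0
After step 5: ants at (0,2),(2,2)
  0 0 1 0
  0 0 0 0
  0 0 3 0
  0 0 2 0
After step 6: ants at (0,3),(3,2)
  0 0 0 1
  0 0 0 0
  0 0 2 0
  0 0 3 0

0 0 0 1
0 0 0 0
0 0 2 0
0 0 3 0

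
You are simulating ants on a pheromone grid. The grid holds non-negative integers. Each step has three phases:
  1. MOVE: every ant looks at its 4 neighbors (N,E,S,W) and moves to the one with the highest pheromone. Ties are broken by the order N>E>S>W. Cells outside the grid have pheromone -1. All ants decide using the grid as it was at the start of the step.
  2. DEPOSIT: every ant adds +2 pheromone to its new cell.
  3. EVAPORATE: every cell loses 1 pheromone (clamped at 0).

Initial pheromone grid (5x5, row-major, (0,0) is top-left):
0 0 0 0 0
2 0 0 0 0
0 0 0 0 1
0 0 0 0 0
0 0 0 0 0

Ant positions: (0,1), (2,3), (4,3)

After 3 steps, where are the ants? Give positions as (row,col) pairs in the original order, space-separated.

Step 1: ant0:(0,1)->E->(0,2) | ant1:(2,3)->E->(2,4) | ant2:(4,3)->N->(3,3)
  grid max=2 at (2,4)
Step 2: ant0:(0,2)->E->(0,3) | ant1:(2,4)->N->(1,4) | ant2:(3,3)->N->(2,3)
  grid max=1 at (0,3)
Step 3: ant0:(0,3)->E->(0,4) | ant1:(1,4)->S->(2,4) | ant2:(2,3)->E->(2,4)
  grid max=4 at (2,4)

(0,4) (2,4) (2,4)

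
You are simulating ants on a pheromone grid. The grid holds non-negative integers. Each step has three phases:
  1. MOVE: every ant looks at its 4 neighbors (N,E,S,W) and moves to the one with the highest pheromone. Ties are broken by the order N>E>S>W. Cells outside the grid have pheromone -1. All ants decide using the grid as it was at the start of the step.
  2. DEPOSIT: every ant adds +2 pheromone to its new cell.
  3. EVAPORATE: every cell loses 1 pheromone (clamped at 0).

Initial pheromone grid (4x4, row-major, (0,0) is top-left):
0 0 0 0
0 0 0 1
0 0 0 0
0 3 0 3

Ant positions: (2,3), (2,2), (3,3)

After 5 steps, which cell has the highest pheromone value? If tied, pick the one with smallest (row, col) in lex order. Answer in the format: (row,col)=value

Step 1: ant0:(2,3)->S->(3,3) | ant1:(2,2)->N->(1,2) | ant2:(3,3)->N->(2,3)
  grid max=4 at (3,3)
Step 2: ant0:(3,3)->N->(2,3) | ant1:(1,2)->N->(0,2) | ant2:(2,3)->S->(3,3)
  grid max=5 at (3,3)
Step 3: ant0:(2,3)->S->(3,3) | ant1:(0,2)->E->(0,3) | ant2:(3,3)->N->(2,3)
  grid max=6 at (3,3)
Step 4: ant0:(3,3)->N->(2,3) | ant1:(0,3)->S->(1,3) | ant2:(2,3)->S->(3,3)
  grid max=7 at (3,3)
Step 5: ant0:(2,3)->S->(3,3) | ant1:(1,3)->S->(2,3) | ant2:(3,3)->N->(2,3)
  grid max=8 at (3,3)
Final grid:
  0 0 0 0
  0 0 0 0
  0 0 0 7
  0 0 0 8
Max pheromone 8 at (3,3)

Answer: (3,3)=8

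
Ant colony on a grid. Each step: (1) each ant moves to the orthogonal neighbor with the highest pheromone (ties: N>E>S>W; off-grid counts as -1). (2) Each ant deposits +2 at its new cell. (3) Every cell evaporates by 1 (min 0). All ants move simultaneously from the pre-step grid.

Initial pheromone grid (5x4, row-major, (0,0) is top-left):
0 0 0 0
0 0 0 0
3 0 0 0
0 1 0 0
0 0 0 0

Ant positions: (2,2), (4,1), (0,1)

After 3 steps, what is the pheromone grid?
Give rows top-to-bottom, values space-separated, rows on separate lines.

After step 1: ants at (1,2),(3,1),(0,2)
  0 0 1 0
  0 0 1 0
  2 0 0 0
  0 2 0 0
  0 0 0 0
After step 2: ants at (0,2),(2,1),(1,2)
  0 0 2 0
  0 0 2 0
  1 1 0 0
  0 1 0 0
  0 0 0 0
After step 3: ants at (1,2),(3,1),(0,2)
  0 0 3 0
  0 0 3 0
  0 0 0 0
  0 2 0 0
  0 0 0 0

0 0 3 0
0 0 3 0
0 0 0 0
0 2 0 0
0 0 0 0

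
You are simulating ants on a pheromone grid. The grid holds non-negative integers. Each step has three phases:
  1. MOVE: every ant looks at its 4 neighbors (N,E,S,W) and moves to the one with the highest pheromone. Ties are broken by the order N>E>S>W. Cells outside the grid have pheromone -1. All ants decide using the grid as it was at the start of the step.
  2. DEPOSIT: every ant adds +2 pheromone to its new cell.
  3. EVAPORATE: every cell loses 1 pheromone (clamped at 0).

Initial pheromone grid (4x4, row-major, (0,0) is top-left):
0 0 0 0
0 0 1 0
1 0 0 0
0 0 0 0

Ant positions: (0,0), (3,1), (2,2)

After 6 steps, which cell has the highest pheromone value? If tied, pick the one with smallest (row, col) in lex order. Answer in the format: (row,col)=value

Answer: (0,2)=11

Derivation:
Step 1: ant0:(0,0)->E->(0,1) | ant1:(3,1)->N->(2,1) | ant2:(2,2)->N->(1,2)
  grid max=2 at (1,2)
Step 2: ant0:(0,1)->E->(0,2) | ant1:(2,1)->N->(1,1) | ant2:(1,2)->N->(0,2)
  grid max=3 at (0,2)
Step 3: ant0:(0,2)->S->(1,2) | ant1:(1,1)->E->(1,2) | ant2:(0,2)->S->(1,2)
  grid max=6 at (1,2)
Step 4: ant0:(1,2)->N->(0,2) | ant1:(1,2)->N->(0,2) | ant2:(1,2)->N->(0,2)
  grid max=7 at (0,2)
Step 5: ant0:(0,2)->S->(1,2) | ant1:(0,2)->S->(1,2) | ant2:(0,2)->S->(1,2)
  grid max=10 at (1,2)
Step 6: ant0:(1,2)->N->(0,2) | ant1:(1,2)->N->(0,2) | ant2:(1,2)->N->(0,2)
  grid max=11 at (0,2)
Final grid:
  0 0 11 0
  0 0 9 0
  0 0 0 0
  0 0 0 0
Max pheromone 11 at (0,2)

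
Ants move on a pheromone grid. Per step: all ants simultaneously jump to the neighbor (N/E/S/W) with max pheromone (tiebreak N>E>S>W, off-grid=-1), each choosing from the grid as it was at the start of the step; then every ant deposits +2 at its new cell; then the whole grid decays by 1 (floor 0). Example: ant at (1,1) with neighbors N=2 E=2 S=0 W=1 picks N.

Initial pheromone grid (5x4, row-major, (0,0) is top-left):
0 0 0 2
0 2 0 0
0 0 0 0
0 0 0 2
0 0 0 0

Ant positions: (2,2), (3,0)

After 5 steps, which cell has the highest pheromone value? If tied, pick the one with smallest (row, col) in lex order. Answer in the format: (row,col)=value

Step 1: ant0:(2,2)->N->(1,2) | ant1:(3,0)->N->(2,0)
  grid max=1 at (0,3)
Step 2: ant0:(1,2)->W->(1,1) | ant1:(2,0)->N->(1,0)
  grid max=2 at (1,1)
Step 3: ant0:(1,1)->W->(1,0) | ant1:(1,0)->E->(1,1)
  grid max=3 at (1,1)
Step 4: ant0:(1,0)->E->(1,1) | ant1:(1,1)->W->(1,0)
  grid max=4 at (1,1)
Step 5: ant0:(1,1)->W->(1,0) | ant1:(1,0)->E->(1,1)
  grid max=5 at (1,1)
Final grid:
  0 0 0 0
  4 5 0 0
  0 0 0 0
  0 0 0 0
  0 0 0 0
Max pheromone 5 at (1,1)

Answer: (1,1)=5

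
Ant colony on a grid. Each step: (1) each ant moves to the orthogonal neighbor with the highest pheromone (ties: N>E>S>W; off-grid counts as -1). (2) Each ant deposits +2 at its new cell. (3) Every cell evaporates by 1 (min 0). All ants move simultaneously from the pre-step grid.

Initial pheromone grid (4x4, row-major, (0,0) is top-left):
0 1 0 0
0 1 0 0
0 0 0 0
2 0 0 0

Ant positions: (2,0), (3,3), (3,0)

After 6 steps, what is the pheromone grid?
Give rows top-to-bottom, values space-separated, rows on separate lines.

After step 1: ants at (3,0),(2,3),(2,0)
  0 0 0 0
  0 0 0 0
  1 0 0 1
  3 0 0 0
After step 2: ants at (2,0),(1,3),(3,0)
  0 0 0 0
  0 0 0 1
  2 0 0 0
  4 0 0 0
After step 3: ants at (3,0),(0,3),(2,0)
  0 0 0 1
  0 0 0 0
  3 0 0 0
  5 0 0 0
After step 4: ants at (2,0),(1,3),(3,0)
  0 0 0 0
  0 0 0 1
  4 0 0 0
  6 0 0 0
After step 5: ants at (3,0),(0,3),(2,0)
  0 0 0 1
  0 0 0 0
  5 0 0 0
  7 0 0 0
After step 6: ants at (2,0),(1,3),(3,0)
  0 0 0 0
  0 0 0 1
  6 0 0 0
  8 0 0 0

0 0 0 0
0 0 0 1
6 0 0 0
8 0 0 0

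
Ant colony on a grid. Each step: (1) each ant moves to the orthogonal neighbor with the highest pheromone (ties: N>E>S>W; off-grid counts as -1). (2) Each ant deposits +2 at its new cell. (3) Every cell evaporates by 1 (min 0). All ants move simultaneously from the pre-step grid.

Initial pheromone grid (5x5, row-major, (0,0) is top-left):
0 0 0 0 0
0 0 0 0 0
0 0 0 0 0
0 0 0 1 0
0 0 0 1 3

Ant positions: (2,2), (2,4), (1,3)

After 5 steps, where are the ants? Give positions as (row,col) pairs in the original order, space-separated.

Step 1: ant0:(2,2)->N->(1,2) | ant1:(2,4)->N->(1,4) | ant2:(1,3)->N->(0,3)
  grid max=2 at (4,4)
Step 2: ant0:(1,2)->N->(0,2) | ant1:(1,4)->N->(0,4) | ant2:(0,3)->E->(0,4)
  grid max=3 at (0,4)
Step 3: ant0:(0,2)->E->(0,3) | ant1:(0,4)->S->(1,4) | ant2:(0,4)->S->(1,4)
  grid max=3 at (1,4)
Step 4: ant0:(0,3)->E->(0,4) | ant1:(1,4)->N->(0,4) | ant2:(1,4)->N->(0,4)
  grid max=7 at (0,4)
Step 5: ant0:(0,4)->S->(1,4) | ant1:(0,4)->S->(1,4) | ant2:(0,4)->S->(1,4)
  grid max=7 at (1,4)

(1,4) (1,4) (1,4)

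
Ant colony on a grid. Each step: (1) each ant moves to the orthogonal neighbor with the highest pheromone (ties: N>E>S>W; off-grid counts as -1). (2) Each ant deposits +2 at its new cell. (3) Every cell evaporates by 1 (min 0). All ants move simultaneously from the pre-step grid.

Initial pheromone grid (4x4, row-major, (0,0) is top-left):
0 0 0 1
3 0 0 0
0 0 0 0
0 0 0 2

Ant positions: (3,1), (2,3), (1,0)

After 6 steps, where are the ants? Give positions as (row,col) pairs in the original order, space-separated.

Step 1: ant0:(3,1)->N->(2,1) | ant1:(2,3)->S->(3,3) | ant2:(1,0)->N->(0,0)
  grid max=3 at (3,3)
Step 2: ant0:(2,1)->N->(1,1) | ant1:(3,3)->N->(2,3) | ant2:(0,0)->S->(1,0)
  grid max=3 at (1,0)
Step 3: ant0:(1,1)->W->(1,0) | ant1:(2,3)->S->(3,3) | ant2:(1,0)->E->(1,1)
  grid max=4 at (1,0)
Step 4: ant0:(1,0)->E->(1,1) | ant1:(3,3)->N->(2,3) | ant2:(1,1)->W->(1,0)
  grid max=5 at (1,0)
Step 5: ant0:(1,1)->W->(1,0) | ant1:(2,3)->S->(3,3) | ant2:(1,0)->E->(1,1)
  grid max=6 at (1,0)
Step 6: ant0:(1,0)->E->(1,1) | ant1:(3,3)->N->(2,3) | ant2:(1,1)->W->(1,0)
  grid max=7 at (1,0)

(1,1) (2,3) (1,0)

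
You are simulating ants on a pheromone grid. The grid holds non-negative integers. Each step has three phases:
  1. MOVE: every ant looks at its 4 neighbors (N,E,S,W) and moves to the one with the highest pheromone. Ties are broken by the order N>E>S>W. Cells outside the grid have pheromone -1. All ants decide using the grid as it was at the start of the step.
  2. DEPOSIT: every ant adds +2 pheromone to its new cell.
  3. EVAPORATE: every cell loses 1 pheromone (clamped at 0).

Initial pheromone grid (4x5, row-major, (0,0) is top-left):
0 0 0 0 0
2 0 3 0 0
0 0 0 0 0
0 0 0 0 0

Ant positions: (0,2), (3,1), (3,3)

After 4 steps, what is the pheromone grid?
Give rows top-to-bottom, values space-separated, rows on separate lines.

After step 1: ants at (1,2),(2,1),(2,3)
  0 0 0 0 0
  1 0 4 0 0
  0 1 0 1 0
  0 0 0 0 0
After step 2: ants at (0,2),(1,1),(1,3)
  0 0 1 0 0
  0 1 3 1 0
  0 0 0 0 0
  0 0 0 0 0
After step 3: ants at (1,2),(1,2),(1,2)
  0 0 0 0 0
  0 0 8 0 0
  0 0 0 0 0
  0 0 0 0 0
After step 4: ants at (0,2),(0,2),(0,2)
  0 0 5 0 0
  0 0 7 0 0
  0 0 0 0 0
  0 0 0 0 0

0 0 5 0 0
0 0 7 0 0
0 0 0 0 0
0 0 0 0 0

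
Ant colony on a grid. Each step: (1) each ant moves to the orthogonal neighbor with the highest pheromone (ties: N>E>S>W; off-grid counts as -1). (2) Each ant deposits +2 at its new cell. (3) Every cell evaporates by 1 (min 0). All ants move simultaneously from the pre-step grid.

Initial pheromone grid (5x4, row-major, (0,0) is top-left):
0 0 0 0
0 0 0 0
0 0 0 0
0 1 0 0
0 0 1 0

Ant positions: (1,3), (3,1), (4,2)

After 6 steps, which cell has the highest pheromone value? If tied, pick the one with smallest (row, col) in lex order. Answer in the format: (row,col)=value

Step 1: ant0:(1,3)->N->(0,3) | ant1:(3,1)->N->(2,1) | ant2:(4,2)->N->(3,2)
  grid max=1 at (0,3)
Step 2: ant0:(0,3)->S->(1,3) | ant1:(2,1)->N->(1,1) | ant2:(3,2)->N->(2,2)
  grid max=1 at (1,1)
Step 3: ant0:(1,3)->N->(0,3) | ant1:(1,1)->N->(0,1) | ant2:(2,2)->N->(1,2)
  grid max=1 at (0,1)
Step 4: ant0:(0,3)->S->(1,3) | ant1:(0,1)->E->(0,2) | ant2:(1,2)->N->(0,2)
  grid max=3 at (0,2)
Step 5: ant0:(1,3)->N->(0,3) | ant1:(0,2)->E->(0,3) | ant2:(0,2)->E->(0,3)
  grid max=5 at (0,3)
Step 6: ant0:(0,3)->W->(0,2) | ant1:(0,3)->W->(0,2) | ant2:(0,3)->W->(0,2)
  grid max=7 at (0,2)
Final grid:
  0 0 7 4
  0 0 0 0
  0 0 0 0
  0 0 0 0
  0 0 0 0
Max pheromone 7 at (0,2)

Answer: (0,2)=7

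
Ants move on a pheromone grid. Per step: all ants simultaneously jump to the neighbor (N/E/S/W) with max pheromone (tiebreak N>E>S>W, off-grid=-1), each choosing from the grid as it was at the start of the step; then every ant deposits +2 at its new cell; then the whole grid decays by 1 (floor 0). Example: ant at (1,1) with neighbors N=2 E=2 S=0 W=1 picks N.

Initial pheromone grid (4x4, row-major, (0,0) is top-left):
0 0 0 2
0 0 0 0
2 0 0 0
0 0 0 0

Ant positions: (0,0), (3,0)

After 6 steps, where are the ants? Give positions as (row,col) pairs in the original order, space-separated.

Step 1: ant0:(0,0)->E->(0,1) | ant1:(3,0)->N->(2,0)
  grid max=3 at (2,0)
Step 2: ant0:(0,1)->E->(0,2) | ant1:(2,0)->N->(1,0)
  grid max=2 at (2,0)
Step 3: ant0:(0,2)->E->(0,3) | ant1:(1,0)->S->(2,0)
  grid max=3 at (2,0)
Step 4: ant0:(0,3)->S->(1,3) | ant1:(2,0)->N->(1,0)
  grid max=2 at (2,0)
Step 5: ant0:(1,3)->N->(0,3) | ant1:(1,0)->S->(2,0)
  grid max=3 at (2,0)
Step 6: ant0:(0,3)->S->(1,3) | ant1:(2,0)->N->(1,0)
  grid max=2 at (2,0)

(1,3) (1,0)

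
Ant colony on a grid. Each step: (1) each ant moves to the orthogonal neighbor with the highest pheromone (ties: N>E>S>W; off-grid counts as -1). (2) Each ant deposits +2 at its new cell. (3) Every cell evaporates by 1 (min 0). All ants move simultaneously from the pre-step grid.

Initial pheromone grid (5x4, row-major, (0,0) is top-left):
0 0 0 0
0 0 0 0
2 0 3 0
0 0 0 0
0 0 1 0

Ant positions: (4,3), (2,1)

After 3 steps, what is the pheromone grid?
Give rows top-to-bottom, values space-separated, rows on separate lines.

After step 1: ants at (4,2),(2,2)
  0 0 0 0
  0 0 0 0
  1 0 4 0
  0 0 0 0
  0 0 2 0
After step 2: ants at (3,2),(1,2)
  0 0 0 0
  0 0 1 0
  0 0 3 0
  0 0 1 0
  0 0 1 0
After step 3: ants at (2,2),(2,2)
  0 0 0 0
  0 0 0 0
  0 0 6 0
  0 0 0 0
  0 0 0 0

0 0 0 0
0 0 0 0
0 0 6 0
0 0 0 0
0 0 0 0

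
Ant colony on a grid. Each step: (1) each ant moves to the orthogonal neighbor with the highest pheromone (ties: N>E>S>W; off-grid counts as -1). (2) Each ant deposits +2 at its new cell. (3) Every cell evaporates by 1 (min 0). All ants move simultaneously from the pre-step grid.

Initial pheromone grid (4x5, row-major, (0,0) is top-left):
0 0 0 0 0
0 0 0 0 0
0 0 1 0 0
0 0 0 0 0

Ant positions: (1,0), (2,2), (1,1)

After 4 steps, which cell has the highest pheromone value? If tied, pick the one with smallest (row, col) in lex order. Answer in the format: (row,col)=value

Step 1: ant0:(1,0)->N->(0,0) | ant1:(2,2)->N->(1,2) | ant2:(1,1)->N->(0,1)
  grid max=1 at (0,0)
Step 2: ant0:(0,0)->E->(0,1) | ant1:(1,2)->N->(0,2) | ant2:(0,1)->W->(0,0)
  grid max=2 at (0,0)
Step 3: ant0:(0,1)->W->(0,0) | ant1:(0,2)->W->(0,1) | ant2:(0,0)->E->(0,1)
  grid max=5 at (0,1)
Step 4: ant0:(0,0)->E->(0,1) | ant1:(0,1)->W->(0,0) | ant2:(0,1)->W->(0,0)
  grid max=6 at (0,0)
Final grid:
  6 6 0 0 0
  0 0 0 0 0
  0 0 0 0 0
  0 0 0 0 0
Max pheromone 6 at (0,0)

Answer: (0,0)=6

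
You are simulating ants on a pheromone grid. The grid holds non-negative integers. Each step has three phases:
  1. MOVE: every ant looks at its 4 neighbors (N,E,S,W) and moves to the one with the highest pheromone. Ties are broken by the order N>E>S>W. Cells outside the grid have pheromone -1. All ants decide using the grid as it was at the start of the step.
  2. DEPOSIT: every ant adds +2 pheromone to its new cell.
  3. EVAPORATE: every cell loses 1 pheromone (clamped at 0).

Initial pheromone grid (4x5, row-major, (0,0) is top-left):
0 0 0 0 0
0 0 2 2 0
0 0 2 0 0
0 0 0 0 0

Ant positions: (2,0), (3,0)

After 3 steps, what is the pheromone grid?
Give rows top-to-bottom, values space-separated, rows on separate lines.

After step 1: ants at (1,0),(2,0)
  0 0 0 0 0
  1 0 1 1 0
  1 0 1 0 0
  0 0 0 0 0
After step 2: ants at (2,0),(1,0)
  0 0 0 0 0
  2 0 0 0 0
  2 0 0 0 0
  0 0 0 0 0
After step 3: ants at (1,0),(2,0)
  0 0 0 0 0
  3 0 0 0 0
  3 0 0 0 0
  0 0 0 0 0

0 0 0 0 0
3 0 0 0 0
3 0 0 0 0
0 0 0 0 0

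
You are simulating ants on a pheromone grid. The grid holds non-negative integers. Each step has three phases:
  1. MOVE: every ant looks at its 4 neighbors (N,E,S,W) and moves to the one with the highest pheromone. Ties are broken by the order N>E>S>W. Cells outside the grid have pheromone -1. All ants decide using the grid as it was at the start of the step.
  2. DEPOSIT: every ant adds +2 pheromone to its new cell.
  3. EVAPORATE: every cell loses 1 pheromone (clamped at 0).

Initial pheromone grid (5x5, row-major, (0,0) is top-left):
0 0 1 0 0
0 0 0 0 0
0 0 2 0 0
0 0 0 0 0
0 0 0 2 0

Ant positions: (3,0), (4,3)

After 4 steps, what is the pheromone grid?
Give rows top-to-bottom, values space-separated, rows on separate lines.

After step 1: ants at (2,0),(3,3)
  0 0 0 0 0
  0 0 0 0 0
  1 0 1 0 0
  0 0 0 1 0
  0 0 0 1 0
After step 2: ants at (1,0),(4,3)
  0 0 0 0 0
  1 0 0 0 0
  0 0 0 0 0
  0 0 0 0 0
  0 0 0 2 0
After step 3: ants at (0,0),(3,3)
  1 0 0 0 0
  0 0 0 0 0
  0 0 0 0 0
  0 0 0 1 0
  0 0 0 1 0
After step 4: ants at (0,1),(4,3)
  0 1 0 0 0
  0 0 0 0 0
  0 0 0 0 0
  0 0 0 0 0
  0 0 0 2 0

0 1 0 0 0
0 0 0 0 0
0 0 0 0 0
0 0 0 0 0
0 0 0 2 0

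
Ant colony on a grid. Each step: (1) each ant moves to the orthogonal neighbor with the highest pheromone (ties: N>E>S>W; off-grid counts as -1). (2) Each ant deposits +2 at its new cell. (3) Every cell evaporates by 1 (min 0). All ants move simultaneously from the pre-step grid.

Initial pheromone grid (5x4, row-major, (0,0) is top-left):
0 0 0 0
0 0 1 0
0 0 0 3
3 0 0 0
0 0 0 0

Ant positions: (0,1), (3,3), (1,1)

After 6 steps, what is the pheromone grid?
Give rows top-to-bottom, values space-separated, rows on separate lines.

After step 1: ants at (0,2),(2,3),(1,2)
  0 0 1 0
  0 0 2 0
  0 0 0 4
  2 0 0 0
  0 0 0 0
After step 2: ants at (1,2),(1,3),(0,2)
  0 0 2 0
  0 0 3 1
  0 0 0 3
  1 0 0 0
  0 0 0 0
After step 3: ants at (0,2),(2,3),(1,2)
  0 0 3 0
  0 0 4 0
  0 0 0 4
  0 0 0 0
  0 0 0 0
After step 4: ants at (1,2),(1,3),(0,2)
  0 0 4 0
  0 0 5 1
  0 0 0 3
  0 0 0 0
  0 0 0 0
After step 5: ants at (0,2),(1,2),(1,2)
  0 0 5 0
  0 0 8 0
  0 0 0 2
  0 0 0 0
  0 0 0 0
After step 6: ants at (1,2),(0,2),(0,2)
  0 0 8 0
  0 0 9 0
  0 0 0 1
  0 0 0 0
  0 0 0 0

0 0 8 0
0 0 9 0
0 0 0 1
0 0 0 0
0 0 0 0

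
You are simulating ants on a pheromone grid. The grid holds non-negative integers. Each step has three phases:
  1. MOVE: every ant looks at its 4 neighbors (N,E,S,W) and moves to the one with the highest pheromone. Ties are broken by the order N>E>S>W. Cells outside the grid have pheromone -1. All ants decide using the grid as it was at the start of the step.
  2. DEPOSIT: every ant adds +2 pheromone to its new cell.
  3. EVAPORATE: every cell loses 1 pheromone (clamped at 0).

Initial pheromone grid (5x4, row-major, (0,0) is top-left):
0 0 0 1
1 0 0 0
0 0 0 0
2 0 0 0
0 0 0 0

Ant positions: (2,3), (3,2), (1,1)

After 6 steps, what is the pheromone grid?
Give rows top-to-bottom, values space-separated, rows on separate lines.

After step 1: ants at (1,3),(2,2),(1,0)
  0 0 0 0
  2 0 0 1
  0 0 1 0
  1 0 0 0
  0 0 0 0
After step 2: ants at (0,3),(1,2),(0,0)
  1 0 0 1
  1 0 1 0
  0 0 0 0
  0 0 0 0
  0 0 0 0
After step 3: ants at (1,3),(0,2),(1,0)
  0 0 1 0
  2 0 0 1
  0 0 0 0
  0 0 0 0
  0 0 0 0
After step 4: ants at (0,3),(0,3),(0,0)
  1 0 0 3
  1 0 0 0
  0 0 0 0
  0 0 0 0
  0 0 0 0
After step 5: ants at (1,3),(1,3),(1,0)
  0 0 0 2
  2 0 0 3
  0 0 0 0
  0 0 0 0
  0 0 0 0
After step 6: ants at (0,3),(0,3),(0,0)
  1 0 0 5
  1 0 0 2
  0 0 0 0
  0 0 0 0
  0 0 0 0

1 0 0 5
1 0 0 2
0 0 0 0
0 0 0 0
0 0 0 0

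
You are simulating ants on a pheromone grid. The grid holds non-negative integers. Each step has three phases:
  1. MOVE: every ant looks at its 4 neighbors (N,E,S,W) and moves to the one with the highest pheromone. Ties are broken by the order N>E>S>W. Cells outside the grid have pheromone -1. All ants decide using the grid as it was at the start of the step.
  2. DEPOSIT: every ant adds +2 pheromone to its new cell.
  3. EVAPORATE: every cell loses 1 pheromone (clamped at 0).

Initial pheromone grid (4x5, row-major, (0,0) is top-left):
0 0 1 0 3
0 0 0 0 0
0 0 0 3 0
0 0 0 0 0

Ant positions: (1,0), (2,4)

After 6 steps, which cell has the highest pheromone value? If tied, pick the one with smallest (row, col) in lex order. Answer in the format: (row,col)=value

Step 1: ant0:(1,0)->N->(0,0) | ant1:(2,4)->W->(2,3)
  grid max=4 at (2,3)
Step 2: ant0:(0,0)->E->(0,1) | ant1:(2,3)->N->(1,3)
  grid max=3 at (2,3)
Step 3: ant0:(0,1)->E->(0,2) | ant1:(1,3)->S->(2,3)
  grid max=4 at (2,3)
Step 4: ant0:(0,2)->E->(0,3) | ant1:(2,3)->N->(1,3)
  grid max=3 at (2,3)
Step 5: ant0:(0,3)->S->(1,3) | ant1:(1,3)->S->(2,3)
  grid max=4 at (2,3)
Step 6: ant0:(1,3)->S->(2,3) | ant1:(2,3)->N->(1,3)
  grid max=5 at (2,3)
Final grid:
  0 0 0 0 0
  0 0 0 3 0
  0 0 0 5 0
  0 0 0 0 0
Max pheromone 5 at (2,3)

Answer: (2,3)=5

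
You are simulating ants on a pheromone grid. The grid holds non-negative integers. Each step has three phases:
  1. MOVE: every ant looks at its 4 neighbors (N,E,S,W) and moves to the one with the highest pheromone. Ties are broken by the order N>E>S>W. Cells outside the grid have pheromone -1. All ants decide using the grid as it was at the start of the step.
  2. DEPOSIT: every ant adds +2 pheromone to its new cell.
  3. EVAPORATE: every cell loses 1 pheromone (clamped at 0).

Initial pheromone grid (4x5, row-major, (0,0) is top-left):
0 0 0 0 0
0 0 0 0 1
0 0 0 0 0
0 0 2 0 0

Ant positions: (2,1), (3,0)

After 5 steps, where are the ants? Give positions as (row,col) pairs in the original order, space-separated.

Step 1: ant0:(2,1)->N->(1,1) | ant1:(3,0)->N->(2,0)
  grid max=1 at (1,1)
Step 2: ant0:(1,1)->N->(0,1) | ant1:(2,0)->N->(1,0)
  grid max=1 at (0,1)
Step 3: ant0:(0,1)->E->(0,2) | ant1:(1,0)->N->(0,0)
  grid max=1 at (0,0)
Step 4: ant0:(0,2)->E->(0,3) | ant1:(0,0)->E->(0,1)
  grid max=1 at (0,1)
Step 5: ant0:(0,3)->E->(0,4) | ant1:(0,1)->E->(0,2)
  grid max=1 at (0,2)

(0,4) (0,2)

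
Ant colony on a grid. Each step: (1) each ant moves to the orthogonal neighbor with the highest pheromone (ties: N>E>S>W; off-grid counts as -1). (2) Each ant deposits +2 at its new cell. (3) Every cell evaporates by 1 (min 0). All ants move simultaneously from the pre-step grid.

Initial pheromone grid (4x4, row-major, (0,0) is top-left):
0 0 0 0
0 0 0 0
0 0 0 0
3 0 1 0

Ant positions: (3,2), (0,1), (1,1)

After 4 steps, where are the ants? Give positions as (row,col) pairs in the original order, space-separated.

Step 1: ant0:(3,2)->N->(2,2) | ant1:(0,1)->E->(0,2) | ant2:(1,1)->N->(0,1)
  grid max=2 at (3,0)
Step 2: ant0:(2,2)->N->(1,2) | ant1:(0,2)->W->(0,1) | ant2:(0,1)->E->(0,2)
  grid max=2 at (0,1)
Step 3: ant0:(1,2)->N->(0,2) | ant1:(0,1)->E->(0,2) | ant2:(0,2)->W->(0,1)
  grid max=5 at (0,2)
Step 4: ant0:(0,2)->W->(0,1) | ant1:(0,2)->W->(0,1) | ant2:(0,1)->E->(0,2)
  grid max=6 at (0,1)

(0,1) (0,1) (0,2)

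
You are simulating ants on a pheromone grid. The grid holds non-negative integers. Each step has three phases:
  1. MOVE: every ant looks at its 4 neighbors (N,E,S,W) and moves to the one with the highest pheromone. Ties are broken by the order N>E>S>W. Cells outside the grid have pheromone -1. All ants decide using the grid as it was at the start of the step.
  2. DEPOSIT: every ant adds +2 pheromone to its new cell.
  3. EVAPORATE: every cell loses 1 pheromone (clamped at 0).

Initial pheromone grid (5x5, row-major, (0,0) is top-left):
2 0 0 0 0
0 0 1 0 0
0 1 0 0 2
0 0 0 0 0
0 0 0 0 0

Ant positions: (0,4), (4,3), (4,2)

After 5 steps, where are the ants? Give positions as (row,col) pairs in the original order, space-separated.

Step 1: ant0:(0,4)->S->(1,4) | ant1:(4,3)->N->(3,3) | ant2:(4,2)->N->(3,2)
  grid max=1 at (0,0)
Step 2: ant0:(1,4)->S->(2,4) | ant1:(3,3)->W->(3,2) | ant2:(3,2)->E->(3,3)
  grid max=2 at (2,4)
Step 3: ant0:(2,4)->N->(1,4) | ant1:(3,2)->E->(3,3) | ant2:(3,3)->W->(3,2)
  grid max=3 at (3,2)
Step 4: ant0:(1,4)->S->(2,4) | ant1:(3,3)->W->(3,2) | ant2:(3,2)->E->(3,3)
  grid max=4 at (3,2)
Step 5: ant0:(2,4)->N->(1,4) | ant1:(3,2)->E->(3,3) | ant2:(3,3)->W->(3,2)
  grid max=5 at (3,2)

(1,4) (3,3) (3,2)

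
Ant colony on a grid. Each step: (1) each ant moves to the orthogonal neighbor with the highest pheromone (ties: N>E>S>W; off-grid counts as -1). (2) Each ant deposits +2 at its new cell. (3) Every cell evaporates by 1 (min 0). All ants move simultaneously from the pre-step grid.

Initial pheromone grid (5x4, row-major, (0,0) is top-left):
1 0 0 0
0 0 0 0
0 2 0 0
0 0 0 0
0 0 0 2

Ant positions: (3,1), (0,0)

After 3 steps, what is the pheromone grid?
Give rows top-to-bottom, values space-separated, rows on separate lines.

After step 1: ants at (2,1),(0,1)
  0 1 0 0
  0 0 0 0
  0 3 0 0
  0 0 0 0
  0 0 0 1
After step 2: ants at (1,1),(0,2)
  0 0 1 0
  0 1 0 0
  0 2 0 0
  0 0 0 0
  0 0 0 0
After step 3: ants at (2,1),(0,3)
  0 0 0 1
  0 0 0 0
  0 3 0 0
  0 0 0 0
  0 0 0 0

0 0 0 1
0 0 0 0
0 3 0 0
0 0 0 0
0 0 0 0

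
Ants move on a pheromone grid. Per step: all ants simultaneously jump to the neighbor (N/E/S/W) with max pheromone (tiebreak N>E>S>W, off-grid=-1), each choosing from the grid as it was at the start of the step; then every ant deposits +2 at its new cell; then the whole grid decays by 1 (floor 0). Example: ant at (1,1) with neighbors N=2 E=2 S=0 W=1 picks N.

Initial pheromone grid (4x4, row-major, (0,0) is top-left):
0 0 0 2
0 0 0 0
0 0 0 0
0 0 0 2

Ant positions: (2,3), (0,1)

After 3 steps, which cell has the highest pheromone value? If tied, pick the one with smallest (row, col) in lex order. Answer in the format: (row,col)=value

Step 1: ant0:(2,3)->S->(3,3) | ant1:(0,1)->E->(0,2)
  grid max=3 at (3,3)
Step 2: ant0:(3,3)->N->(2,3) | ant1:(0,2)->E->(0,3)
  grid max=2 at (0,3)
Step 3: ant0:(2,3)->S->(3,3) | ant1:(0,3)->S->(1,3)
  grid max=3 at (3,3)
Final grid:
  0 0 0 1
  0 0 0 1
  0 0 0 0
  0 0 0 3
Max pheromone 3 at (3,3)

Answer: (3,3)=3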